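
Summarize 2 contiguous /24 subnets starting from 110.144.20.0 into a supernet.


Original prefix: /24
Number of subnets: 2 = 2^1
New prefix = 24 - 1 = 23
Supernet: 110.144.20.0/23


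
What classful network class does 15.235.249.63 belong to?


First octet: 15
Binary: 00001111
0xxxxxxx -> Class A (1-126)
Class A, default mask 255.0.0.0 (/8)


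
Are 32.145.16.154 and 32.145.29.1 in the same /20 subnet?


Mask: 255.255.240.0
32.145.16.154 AND mask = 32.145.16.0
32.145.29.1 AND mask = 32.145.16.0
Yes, same subnet (32.145.16.0)


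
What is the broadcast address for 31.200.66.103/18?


Network: 31.200.64.0/18
Host bits = 14
Set all host bits to 1:
Broadcast: 31.200.127.255


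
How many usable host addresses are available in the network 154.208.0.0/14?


Host bits = 32 - 14 = 18
Total addresses = 2^18 = 262144
Usable = total - 2 (network and broadcast)
Usable hosts: 262142


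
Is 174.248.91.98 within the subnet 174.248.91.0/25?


Subnet network: 174.248.91.0
Test IP AND mask: 174.248.91.0
Yes, 174.248.91.98 is in 174.248.91.0/25


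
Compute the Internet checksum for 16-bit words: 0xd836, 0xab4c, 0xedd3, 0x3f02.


Sum all words (with carry folding):
+ 0xd836 = 0xd836
+ 0xab4c = 0x8383
+ 0xedd3 = 0x7157
+ 0x3f02 = 0xb059
One's complement: ~0xb059
Checksum = 0x4fa6


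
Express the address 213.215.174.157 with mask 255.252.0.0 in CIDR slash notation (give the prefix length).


Binary: 11111111.11111100.00000000.00000000
Count leading 1s
Prefix: /14


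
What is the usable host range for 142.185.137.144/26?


Network: 142.185.137.128
Broadcast: 142.185.137.191
First usable = network + 1
Last usable = broadcast - 1
Range: 142.185.137.129 to 142.185.137.190


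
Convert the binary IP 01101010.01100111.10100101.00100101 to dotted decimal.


01101010 = 106
01100111 = 103
10100101 = 165
00100101 = 37
IP: 106.103.165.37


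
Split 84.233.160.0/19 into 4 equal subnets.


New prefix = 19 + 2 = 21
Each subnet has 2048 addresses
  84.233.160.0/21
  84.233.168.0/21
  84.233.176.0/21
  84.233.184.0/21
Subnets: 84.233.160.0/21, 84.233.168.0/21, 84.233.176.0/21, 84.233.184.0/21


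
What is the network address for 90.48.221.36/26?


IP:   01011010.00110000.11011101.00100100
Mask: 11111111.11111111.11111111.11000000
AND operation:
Net:  01011010.00110000.11011101.00000000
Network: 90.48.221.0/26


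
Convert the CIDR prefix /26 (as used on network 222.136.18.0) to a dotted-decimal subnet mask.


/26 means 26 network bits, 6 host bits
Binary: 11111111111111111111111111000000
Mask: 255.255.255.192


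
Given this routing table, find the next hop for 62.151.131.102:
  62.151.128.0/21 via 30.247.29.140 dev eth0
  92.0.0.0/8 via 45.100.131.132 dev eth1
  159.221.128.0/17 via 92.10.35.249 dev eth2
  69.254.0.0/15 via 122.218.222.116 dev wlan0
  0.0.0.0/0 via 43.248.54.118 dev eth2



Longest prefix match for 62.151.131.102:
  /21 62.151.128.0: MATCH
  /8 92.0.0.0: no
  /17 159.221.128.0: no
  /15 69.254.0.0: no
  /0 0.0.0.0: MATCH
Selected: next-hop 30.247.29.140 via eth0 (matched /21)


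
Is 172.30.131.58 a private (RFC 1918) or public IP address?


RFC 1918 private ranges:
  10.0.0.0/8 (10.0.0.0 - 10.255.255.255)
  172.16.0.0/12 (172.16.0.0 - 172.31.255.255)
  192.168.0.0/16 (192.168.0.0 - 192.168.255.255)
Private (in 172.16.0.0/12)


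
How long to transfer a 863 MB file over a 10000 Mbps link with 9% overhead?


Effective throughput = 10000 * (1 - 9/100) = 9100 Mbps
File size in Mb = 863 * 8 = 6904 Mb
Time = 6904 / 9100
Time = 0.7587 seconds


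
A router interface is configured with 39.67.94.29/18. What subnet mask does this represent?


/18 means 18 network bits, 14 host bits
Binary: 11111111111111111100000000000000
Mask: 255.255.192.0


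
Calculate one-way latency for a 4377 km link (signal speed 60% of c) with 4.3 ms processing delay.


Speed = 0.6 * 3e5 km/s = 180000 km/s
Propagation delay = 4377 / 180000 = 0.0243 s = 24.3167 ms
Processing delay = 4.3 ms
Total one-way latency = 28.6167 ms


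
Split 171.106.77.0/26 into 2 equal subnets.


New prefix = 26 + 1 = 27
Each subnet has 32 addresses
  171.106.77.0/27
  171.106.77.32/27
Subnets: 171.106.77.0/27, 171.106.77.32/27


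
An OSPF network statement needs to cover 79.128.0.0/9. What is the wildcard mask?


Subnet mask: 255.128.0.0
Wildcard = 255.255.255.255 - subnet mask
255 - 255 = 0
255 - 128 = 127
255 - 0 = 255
255 - 0 = 255
Wildcard: 0.127.255.255


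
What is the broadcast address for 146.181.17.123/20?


Network: 146.181.16.0/20
Host bits = 12
Set all host bits to 1:
Broadcast: 146.181.31.255


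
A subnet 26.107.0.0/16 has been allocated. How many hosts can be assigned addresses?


Host bits = 32 - 16 = 16
Total addresses = 2^16 = 65536
Usable = total - 2 (network and broadcast)
Usable hosts: 65534


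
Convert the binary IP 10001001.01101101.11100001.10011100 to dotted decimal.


10001001 = 137
01101101 = 109
11100001 = 225
10011100 = 156
IP: 137.109.225.156


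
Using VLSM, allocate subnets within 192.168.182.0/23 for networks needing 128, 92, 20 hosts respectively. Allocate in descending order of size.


128 hosts -> /24 (254 usable): 192.168.182.0/24
92 hosts -> /25 (126 usable): 192.168.183.0/25
20 hosts -> /27 (30 usable): 192.168.183.128/27
Allocation: 192.168.182.0/24 (128 hosts, 254 usable); 192.168.183.0/25 (92 hosts, 126 usable); 192.168.183.128/27 (20 hosts, 30 usable)


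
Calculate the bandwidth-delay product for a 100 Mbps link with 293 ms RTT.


BDP = bandwidth * RTT
= 100 Mbps * 293 ms
= 100 * 1e6 * 293 / 1000 bits
= 29300000 bits
= 3662500 bytes
= 3576.6602 KB
BDP = 29300000 bits (3662500 bytes)


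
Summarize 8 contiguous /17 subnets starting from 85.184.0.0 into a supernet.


Original prefix: /17
Number of subnets: 8 = 2^3
New prefix = 17 - 3 = 14
Supernet: 85.184.0.0/14


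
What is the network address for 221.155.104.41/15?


IP:   11011101.10011011.01101000.00101001
Mask: 11111111.11111110.00000000.00000000
AND operation:
Net:  11011101.10011010.00000000.00000000
Network: 221.154.0.0/15


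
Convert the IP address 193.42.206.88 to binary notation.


193 = 11000001
42 = 00101010
206 = 11001110
88 = 01011000
Binary: 11000001.00101010.11001110.01011000


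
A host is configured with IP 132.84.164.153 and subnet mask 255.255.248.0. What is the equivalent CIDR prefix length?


Binary: 11111111.11111111.11111000.00000000
Count leading 1s
Prefix: /21


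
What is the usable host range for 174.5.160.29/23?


Network: 174.5.160.0
Broadcast: 174.5.161.255
First usable = network + 1
Last usable = broadcast - 1
Range: 174.5.160.1 to 174.5.161.254


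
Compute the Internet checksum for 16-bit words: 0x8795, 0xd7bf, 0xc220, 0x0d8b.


Sum all words (with carry folding):
+ 0x8795 = 0x8795
+ 0xd7bf = 0x5f55
+ 0xc220 = 0x2176
+ 0x0d8b = 0x2f01
One's complement: ~0x2f01
Checksum = 0xd0fe


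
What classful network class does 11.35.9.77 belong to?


First octet: 11
Binary: 00001011
0xxxxxxx -> Class A (1-126)
Class A, default mask 255.0.0.0 (/8)


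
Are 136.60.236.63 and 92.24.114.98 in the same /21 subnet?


Mask: 255.255.248.0
136.60.236.63 AND mask = 136.60.232.0
92.24.114.98 AND mask = 92.24.112.0
No, different subnets (136.60.232.0 vs 92.24.112.0)


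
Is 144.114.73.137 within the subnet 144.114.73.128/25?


Subnet network: 144.114.73.128
Test IP AND mask: 144.114.73.128
Yes, 144.114.73.137 is in 144.114.73.128/25


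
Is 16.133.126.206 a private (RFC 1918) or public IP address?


RFC 1918 private ranges:
  10.0.0.0/8 (10.0.0.0 - 10.255.255.255)
  172.16.0.0/12 (172.16.0.0 - 172.31.255.255)
  192.168.0.0/16 (192.168.0.0 - 192.168.255.255)
Public (not in any RFC 1918 range)


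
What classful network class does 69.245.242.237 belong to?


First octet: 69
Binary: 01000101
0xxxxxxx -> Class A (1-126)
Class A, default mask 255.0.0.0 (/8)


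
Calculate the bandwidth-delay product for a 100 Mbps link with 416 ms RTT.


BDP = bandwidth * RTT
= 100 Mbps * 416 ms
= 100 * 1e6 * 416 / 1000 bits
= 41600000 bits
= 5200000 bytes
= 5078.125 KB
BDP = 41600000 bits (5200000 bytes)


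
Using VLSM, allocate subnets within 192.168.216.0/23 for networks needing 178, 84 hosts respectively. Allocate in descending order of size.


178 hosts -> /24 (254 usable): 192.168.216.0/24
84 hosts -> /25 (126 usable): 192.168.217.0/25
Allocation: 192.168.216.0/24 (178 hosts, 254 usable); 192.168.217.0/25 (84 hosts, 126 usable)


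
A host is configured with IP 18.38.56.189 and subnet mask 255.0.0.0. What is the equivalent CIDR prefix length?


Binary: 11111111.00000000.00000000.00000000
Count leading 1s
Prefix: /8


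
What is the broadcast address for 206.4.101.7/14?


Network: 206.4.0.0/14
Host bits = 18
Set all host bits to 1:
Broadcast: 206.7.255.255


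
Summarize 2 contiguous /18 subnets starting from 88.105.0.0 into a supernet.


Original prefix: /18
Number of subnets: 2 = 2^1
New prefix = 18 - 1 = 17
Supernet: 88.105.0.0/17


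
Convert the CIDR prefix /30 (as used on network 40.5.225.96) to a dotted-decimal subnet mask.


/30 means 30 network bits, 2 host bits
Binary: 11111111111111111111111111111100
Mask: 255.255.255.252


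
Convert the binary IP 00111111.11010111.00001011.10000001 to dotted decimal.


00111111 = 63
11010111 = 215
00001011 = 11
10000001 = 129
IP: 63.215.11.129


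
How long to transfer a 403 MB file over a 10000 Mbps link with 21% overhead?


Effective throughput = 10000 * (1 - 21/100) = 7900 Mbps
File size in Mb = 403 * 8 = 3224 Mb
Time = 3224 / 7900
Time = 0.4081 seconds


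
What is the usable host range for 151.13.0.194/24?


Network: 151.13.0.0
Broadcast: 151.13.0.255
First usable = network + 1
Last usable = broadcast - 1
Range: 151.13.0.1 to 151.13.0.254


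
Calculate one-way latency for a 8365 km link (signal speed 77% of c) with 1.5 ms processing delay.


Speed = 0.77 * 3e5 km/s = 231000 km/s
Propagation delay = 8365 / 231000 = 0.0362 s = 36.2121 ms
Processing delay = 1.5 ms
Total one-way latency = 37.7121 ms


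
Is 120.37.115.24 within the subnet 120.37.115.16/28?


Subnet network: 120.37.115.16
Test IP AND mask: 120.37.115.16
Yes, 120.37.115.24 is in 120.37.115.16/28


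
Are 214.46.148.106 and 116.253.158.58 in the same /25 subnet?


Mask: 255.255.255.128
214.46.148.106 AND mask = 214.46.148.0
116.253.158.58 AND mask = 116.253.158.0
No, different subnets (214.46.148.0 vs 116.253.158.0)


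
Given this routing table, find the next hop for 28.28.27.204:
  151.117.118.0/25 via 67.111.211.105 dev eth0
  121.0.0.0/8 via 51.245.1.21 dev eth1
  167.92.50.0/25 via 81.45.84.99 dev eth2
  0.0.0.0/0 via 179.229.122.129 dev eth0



Longest prefix match for 28.28.27.204:
  /25 151.117.118.0: no
  /8 121.0.0.0: no
  /25 167.92.50.0: no
  /0 0.0.0.0: MATCH
Selected: next-hop 179.229.122.129 via eth0 (matched /0)


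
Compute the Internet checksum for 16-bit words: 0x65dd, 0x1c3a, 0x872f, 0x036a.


Sum all words (with carry folding):
+ 0x65dd = 0x65dd
+ 0x1c3a = 0x8217
+ 0x872f = 0x0947
+ 0x036a = 0x0cb1
One's complement: ~0x0cb1
Checksum = 0xf34e


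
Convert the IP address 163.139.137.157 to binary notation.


163 = 10100011
139 = 10001011
137 = 10001001
157 = 10011101
Binary: 10100011.10001011.10001001.10011101


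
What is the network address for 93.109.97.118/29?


IP:   01011101.01101101.01100001.01110110
Mask: 11111111.11111111.11111111.11111000
AND operation:
Net:  01011101.01101101.01100001.01110000
Network: 93.109.97.112/29


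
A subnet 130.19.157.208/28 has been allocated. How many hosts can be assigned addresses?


Host bits = 32 - 28 = 4
Total addresses = 2^4 = 16
Usable = total - 2 (network and broadcast)
Usable hosts: 14


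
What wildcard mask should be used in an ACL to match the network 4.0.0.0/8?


Subnet mask: 255.0.0.0
Wildcard = 255.255.255.255 - subnet mask
255 - 255 = 0
255 - 0 = 255
255 - 0 = 255
255 - 0 = 255
Wildcard: 0.255.255.255


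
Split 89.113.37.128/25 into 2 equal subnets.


New prefix = 25 + 1 = 26
Each subnet has 64 addresses
  89.113.37.128/26
  89.113.37.192/26
Subnets: 89.113.37.128/26, 89.113.37.192/26


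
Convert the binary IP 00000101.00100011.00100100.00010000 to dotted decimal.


00000101 = 5
00100011 = 35
00100100 = 36
00010000 = 16
IP: 5.35.36.16


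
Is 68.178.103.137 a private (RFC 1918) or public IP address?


RFC 1918 private ranges:
  10.0.0.0/8 (10.0.0.0 - 10.255.255.255)
  172.16.0.0/12 (172.16.0.0 - 172.31.255.255)
  192.168.0.0/16 (192.168.0.0 - 192.168.255.255)
Public (not in any RFC 1918 range)


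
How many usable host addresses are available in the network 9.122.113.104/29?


Host bits = 32 - 29 = 3
Total addresses = 2^3 = 8
Usable = total - 2 (network and broadcast)
Usable hosts: 6


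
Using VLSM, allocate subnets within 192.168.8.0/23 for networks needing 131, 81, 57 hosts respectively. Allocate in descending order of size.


131 hosts -> /24 (254 usable): 192.168.8.0/24
81 hosts -> /25 (126 usable): 192.168.9.0/25
57 hosts -> /26 (62 usable): 192.168.9.128/26
Allocation: 192.168.8.0/24 (131 hosts, 254 usable); 192.168.9.0/25 (81 hosts, 126 usable); 192.168.9.128/26 (57 hosts, 62 usable)


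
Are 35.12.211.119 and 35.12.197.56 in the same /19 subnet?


Mask: 255.255.224.0
35.12.211.119 AND mask = 35.12.192.0
35.12.197.56 AND mask = 35.12.192.0
Yes, same subnet (35.12.192.0)


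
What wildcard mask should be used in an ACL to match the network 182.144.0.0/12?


Subnet mask: 255.240.0.0
Wildcard = 255.255.255.255 - subnet mask
255 - 255 = 0
255 - 240 = 15
255 - 0 = 255
255 - 0 = 255
Wildcard: 0.15.255.255


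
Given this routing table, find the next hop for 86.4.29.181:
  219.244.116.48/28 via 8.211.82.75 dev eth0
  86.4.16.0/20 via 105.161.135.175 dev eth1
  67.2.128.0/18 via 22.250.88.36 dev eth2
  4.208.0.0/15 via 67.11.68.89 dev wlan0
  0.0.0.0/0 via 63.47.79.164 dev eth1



Longest prefix match for 86.4.29.181:
  /28 219.244.116.48: no
  /20 86.4.16.0: MATCH
  /18 67.2.128.0: no
  /15 4.208.0.0: no
  /0 0.0.0.0: MATCH
Selected: next-hop 105.161.135.175 via eth1 (matched /20)


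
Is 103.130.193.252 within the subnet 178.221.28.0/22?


Subnet network: 178.221.28.0
Test IP AND mask: 103.130.192.0
No, 103.130.193.252 is not in 178.221.28.0/22


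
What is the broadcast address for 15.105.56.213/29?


Network: 15.105.56.208/29
Host bits = 3
Set all host bits to 1:
Broadcast: 15.105.56.215


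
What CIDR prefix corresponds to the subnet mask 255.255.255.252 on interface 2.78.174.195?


Binary: 11111111.11111111.11111111.11111100
Count leading 1s
Prefix: /30


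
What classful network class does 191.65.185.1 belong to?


First octet: 191
Binary: 10111111
10xxxxxx -> Class B (128-191)
Class B, default mask 255.255.0.0 (/16)


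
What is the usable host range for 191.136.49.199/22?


Network: 191.136.48.0
Broadcast: 191.136.51.255
First usable = network + 1
Last usable = broadcast - 1
Range: 191.136.48.1 to 191.136.51.254


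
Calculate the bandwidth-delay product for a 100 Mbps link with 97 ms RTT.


BDP = bandwidth * RTT
= 100 Mbps * 97 ms
= 100 * 1e6 * 97 / 1000 bits
= 9700000 bits
= 1212500 bytes
= 1184.082 KB
BDP = 9700000 bits (1212500 bytes)


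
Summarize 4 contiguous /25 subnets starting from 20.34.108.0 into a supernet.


Original prefix: /25
Number of subnets: 4 = 2^2
New prefix = 25 - 2 = 23
Supernet: 20.34.108.0/23


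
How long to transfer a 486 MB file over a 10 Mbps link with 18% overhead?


Effective throughput = 10 * (1 - 18/100) = 8.2 Mbps
File size in Mb = 486 * 8 = 3888 Mb
Time = 3888 / 8.2
Time = 474.1463 seconds


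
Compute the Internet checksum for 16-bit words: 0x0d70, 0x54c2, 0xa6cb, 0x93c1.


Sum all words (with carry folding):
+ 0x0d70 = 0x0d70
+ 0x54c2 = 0x6232
+ 0xa6cb = 0x08fe
+ 0x93c1 = 0x9cbf
One's complement: ~0x9cbf
Checksum = 0x6340


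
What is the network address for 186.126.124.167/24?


IP:   10111010.01111110.01111100.10100111
Mask: 11111111.11111111.11111111.00000000
AND operation:
Net:  10111010.01111110.01111100.00000000
Network: 186.126.124.0/24


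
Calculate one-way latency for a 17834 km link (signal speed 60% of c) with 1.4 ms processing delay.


Speed = 0.6 * 3e5 km/s = 180000 km/s
Propagation delay = 17834 / 180000 = 0.0991 s = 99.0778 ms
Processing delay = 1.4 ms
Total one-way latency = 100.4778 ms


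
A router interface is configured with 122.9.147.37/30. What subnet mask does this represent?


/30 means 30 network bits, 2 host bits
Binary: 11111111111111111111111111111100
Mask: 255.255.255.252


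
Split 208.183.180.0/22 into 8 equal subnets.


New prefix = 22 + 3 = 25
Each subnet has 128 addresses
  208.183.180.0/25
  208.183.180.128/25
  208.183.181.0/25
  208.183.181.128/25
  208.183.182.0/25
  208.183.182.128/25
  208.183.183.0/25
  208.183.183.128/25
Subnets: 208.183.180.0/25, 208.183.180.128/25, 208.183.181.0/25, 208.183.181.128/25, 208.183.182.0/25, 208.183.182.128/25, 208.183.183.0/25, 208.183.183.128/25


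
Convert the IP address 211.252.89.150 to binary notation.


211 = 11010011
252 = 11111100
89 = 01011001
150 = 10010110
Binary: 11010011.11111100.01011001.10010110


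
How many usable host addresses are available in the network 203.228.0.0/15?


Host bits = 32 - 15 = 17
Total addresses = 2^17 = 131072
Usable = total - 2 (network and broadcast)
Usable hosts: 131070


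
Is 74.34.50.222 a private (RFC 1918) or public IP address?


RFC 1918 private ranges:
  10.0.0.0/8 (10.0.0.0 - 10.255.255.255)
  172.16.0.0/12 (172.16.0.0 - 172.31.255.255)
  192.168.0.0/16 (192.168.0.0 - 192.168.255.255)
Public (not in any RFC 1918 range)


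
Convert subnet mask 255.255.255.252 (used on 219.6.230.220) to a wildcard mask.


Subnet mask: 255.255.255.252
Wildcard = 255.255.255.255 - subnet mask
255 - 255 = 0
255 - 255 = 0
255 - 255 = 0
255 - 252 = 3
Wildcard: 0.0.0.3


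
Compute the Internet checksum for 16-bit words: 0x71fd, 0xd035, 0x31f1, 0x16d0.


Sum all words (with carry folding):
+ 0x71fd = 0x71fd
+ 0xd035 = 0x4233
+ 0x31f1 = 0x7424
+ 0x16d0 = 0x8af4
One's complement: ~0x8af4
Checksum = 0x750b


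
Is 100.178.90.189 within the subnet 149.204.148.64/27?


Subnet network: 149.204.148.64
Test IP AND mask: 100.178.90.160
No, 100.178.90.189 is not in 149.204.148.64/27


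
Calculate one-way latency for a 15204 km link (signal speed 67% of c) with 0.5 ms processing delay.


Speed = 0.67 * 3e5 km/s = 201000 km/s
Propagation delay = 15204 / 201000 = 0.0756 s = 75.6418 ms
Processing delay = 0.5 ms
Total one-way latency = 76.1418 ms


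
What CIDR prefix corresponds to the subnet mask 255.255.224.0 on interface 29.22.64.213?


Binary: 11111111.11111111.11100000.00000000
Count leading 1s
Prefix: /19


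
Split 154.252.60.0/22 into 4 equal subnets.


New prefix = 22 + 2 = 24
Each subnet has 256 addresses
  154.252.60.0/24
  154.252.61.0/24
  154.252.62.0/24
  154.252.63.0/24
Subnets: 154.252.60.0/24, 154.252.61.0/24, 154.252.62.0/24, 154.252.63.0/24


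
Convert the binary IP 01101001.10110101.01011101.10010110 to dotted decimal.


01101001 = 105
10110101 = 181
01011101 = 93
10010110 = 150
IP: 105.181.93.150


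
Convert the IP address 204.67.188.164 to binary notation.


204 = 11001100
67 = 01000011
188 = 10111100
164 = 10100100
Binary: 11001100.01000011.10111100.10100100


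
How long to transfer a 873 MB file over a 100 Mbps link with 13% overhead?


Effective throughput = 100 * (1 - 13/100) = 87 Mbps
File size in Mb = 873 * 8 = 6984 Mb
Time = 6984 / 87
Time = 80.2759 seconds


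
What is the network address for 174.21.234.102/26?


IP:   10101110.00010101.11101010.01100110
Mask: 11111111.11111111.11111111.11000000
AND operation:
Net:  10101110.00010101.11101010.01000000
Network: 174.21.234.64/26


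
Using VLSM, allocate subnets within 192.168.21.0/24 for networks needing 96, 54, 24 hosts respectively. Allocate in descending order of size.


96 hosts -> /25 (126 usable): 192.168.21.0/25
54 hosts -> /26 (62 usable): 192.168.21.128/26
24 hosts -> /27 (30 usable): 192.168.21.192/27
Allocation: 192.168.21.0/25 (96 hosts, 126 usable); 192.168.21.128/26 (54 hosts, 62 usable); 192.168.21.192/27 (24 hosts, 30 usable)


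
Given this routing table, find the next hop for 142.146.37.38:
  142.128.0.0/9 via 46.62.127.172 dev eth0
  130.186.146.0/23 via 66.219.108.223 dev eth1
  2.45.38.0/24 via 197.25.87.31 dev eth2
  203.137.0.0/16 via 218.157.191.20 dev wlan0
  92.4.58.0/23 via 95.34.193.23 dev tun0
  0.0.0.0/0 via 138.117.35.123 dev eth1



Longest prefix match for 142.146.37.38:
  /9 142.128.0.0: MATCH
  /23 130.186.146.0: no
  /24 2.45.38.0: no
  /16 203.137.0.0: no
  /23 92.4.58.0: no
  /0 0.0.0.0: MATCH
Selected: next-hop 46.62.127.172 via eth0 (matched /9)


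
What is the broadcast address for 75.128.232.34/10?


Network: 75.128.0.0/10
Host bits = 22
Set all host bits to 1:
Broadcast: 75.191.255.255


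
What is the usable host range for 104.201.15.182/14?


Network: 104.200.0.0
Broadcast: 104.203.255.255
First usable = network + 1
Last usable = broadcast - 1
Range: 104.200.0.1 to 104.203.255.254


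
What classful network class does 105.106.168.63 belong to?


First octet: 105
Binary: 01101001
0xxxxxxx -> Class A (1-126)
Class A, default mask 255.0.0.0 (/8)


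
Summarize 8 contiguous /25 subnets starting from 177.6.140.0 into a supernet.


Original prefix: /25
Number of subnets: 8 = 2^3
New prefix = 25 - 3 = 22
Supernet: 177.6.140.0/22


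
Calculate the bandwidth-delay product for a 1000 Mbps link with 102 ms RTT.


BDP = bandwidth * RTT
= 1000 Mbps * 102 ms
= 1000 * 1e6 * 102 / 1000 bits
= 102000000 bits
= 12750000 bytes
= 12451.1719 KB
BDP = 102000000 bits (12750000 bytes)


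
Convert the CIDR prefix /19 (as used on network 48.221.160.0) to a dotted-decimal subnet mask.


/19 means 19 network bits, 13 host bits
Binary: 11111111111111111110000000000000
Mask: 255.255.224.0


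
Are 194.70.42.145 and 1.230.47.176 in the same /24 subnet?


Mask: 255.255.255.0
194.70.42.145 AND mask = 194.70.42.0
1.230.47.176 AND mask = 1.230.47.0
No, different subnets (194.70.42.0 vs 1.230.47.0)


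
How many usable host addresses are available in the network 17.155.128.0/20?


Host bits = 32 - 20 = 12
Total addresses = 2^12 = 4096
Usable = total - 2 (network and broadcast)
Usable hosts: 4094


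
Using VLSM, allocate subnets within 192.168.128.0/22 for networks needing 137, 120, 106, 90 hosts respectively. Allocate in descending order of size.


137 hosts -> /24 (254 usable): 192.168.128.0/24
120 hosts -> /25 (126 usable): 192.168.129.0/25
106 hosts -> /25 (126 usable): 192.168.129.128/25
90 hosts -> /25 (126 usable): 192.168.130.0/25
Allocation: 192.168.128.0/24 (137 hosts, 254 usable); 192.168.129.0/25 (120 hosts, 126 usable); 192.168.129.128/25 (106 hosts, 126 usable); 192.168.130.0/25 (90 hosts, 126 usable)


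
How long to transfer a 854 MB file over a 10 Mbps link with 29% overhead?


Effective throughput = 10 * (1 - 29/100) = 7.1 Mbps
File size in Mb = 854 * 8 = 6832 Mb
Time = 6832 / 7.1
Time = 962.2535 seconds


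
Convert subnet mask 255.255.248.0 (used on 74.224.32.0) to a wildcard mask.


Subnet mask: 255.255.248.0
Wildcard = 255.255.255.255 - subnet mask
255 - 255 = 0
255 - 255 = 0
255 - 248 = 7
255 - 0 = 255
Wildcard: 0.0.7.255


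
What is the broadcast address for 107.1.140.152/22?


Network: 107.1.140.0/22
Host bits = 10
Set all host bits to 1:
Broadcast: 107.1.143.255


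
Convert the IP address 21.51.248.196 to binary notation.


21 = 00010101
51 = 00110011
248 = 11111000
196 = 11000100
Binary: 00010101.00110011.11111000.11000100


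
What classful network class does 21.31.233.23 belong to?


First octet: 21
Binary: 00010101
0xxxxxxx -> Class A (1-126)
Class A, default mask 255.0.0.0 (/8)


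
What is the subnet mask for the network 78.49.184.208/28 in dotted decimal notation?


/28 means 28 network bits, 4 host bits
Binary: 11111111111111111111111111110000
Mask: 255.255.255.240


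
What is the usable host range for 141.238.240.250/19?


Network: 141.238.224.0
Broadcast: 141.238.255.255
First usable = network + 1
Last usable = broadcast - 1
Range: 141.238.224.1 to 141.238.255.254


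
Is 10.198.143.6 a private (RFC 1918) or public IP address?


RFC 1918 private ranges:
  10.0.0.0/8 (10.0.0.0 - 10.255.255.255)
  172.16.0.0/12 (172.16.0.0 - 172.31.255.255)
  192.168.0.0/16 (192.168.0.0 - 192.168.255.255)
Private (in 10.0.0.0/8)


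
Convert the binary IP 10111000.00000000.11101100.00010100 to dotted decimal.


10111000 = 184
00000000 = 0
11101100 = 236
00010100 = 20
IP: 184.0.236.20


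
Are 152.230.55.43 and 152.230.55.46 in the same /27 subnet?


Mask: 255.255.255.224
152.230.55.43 AND mask = 152.230.55.32
152.230.55.46 AND mask = 152.230.55.32
Yes, same subnet (152.230.55.32)


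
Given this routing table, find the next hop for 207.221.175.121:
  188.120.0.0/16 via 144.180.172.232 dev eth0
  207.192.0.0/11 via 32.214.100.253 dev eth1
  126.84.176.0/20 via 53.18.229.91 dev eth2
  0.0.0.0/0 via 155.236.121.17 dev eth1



Longest prefix match for 207.221.175.121:
  /16 188.120.0.0: no
  /11 207.192.0.0: MATCH
  /20 126.84.176.0: no
  /0 0.0.0.0: MATCH
Selected: next-hop 32.214.100.253 via eth1 (matched /11)


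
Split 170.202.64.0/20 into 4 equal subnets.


New prefix = 20 + 2 = 22
Each subnet has 1024 addresses
  170.202.64.0/22
  170.202.68.0/22
  170.202.72.0/22
  170.202.76.0/22
Subnets: 170.202.64.0/22, 170.202.68.0/22, 170.202.72.0/22, 170.202.76.0/22


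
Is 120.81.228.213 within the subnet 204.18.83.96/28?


Subnet network: 204.18.83.96
Test IP AND mask: 120.81.228.208
No, 120.81.228.213 is not in 204.18.83.96/28


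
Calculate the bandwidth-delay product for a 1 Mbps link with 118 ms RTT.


BDP = bandwidth * RTT
= 1 Mbps * 118 ms
= 1 * 1e6 * 118 / 1000 bits
= 118000 bits
= 14750 bytes
= 14.4043 KB
BDP = 118000 bits (14750 bytes)


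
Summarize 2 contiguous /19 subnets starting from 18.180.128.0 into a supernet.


Original prefix: /19
Number of subnets: 2 = 2^1
New prefix = 19 - 1 = 18
Supernet: 18.180.128.0/18


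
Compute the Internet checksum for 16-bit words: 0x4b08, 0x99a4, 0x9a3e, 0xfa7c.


Sum all words (with carry folding):
+ 0x4b08 = 0x4b08
+ 0x99a4 = 0xe4ac
+ 0x9a3e = 0x7eeb
+ 0xfa7c = 0x7968
One's complement: ~0x7968
Checksum = 0x8697


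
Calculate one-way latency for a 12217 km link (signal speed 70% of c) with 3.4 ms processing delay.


Speed = 0.7 * 3e5 km/s = 210000 km/s
Propagation delay = 12217 / 210000 = 0.0582 s = 58.1762 ms
Processing delay = 3.4 ms
Total one-way latency = 61.5762 ms


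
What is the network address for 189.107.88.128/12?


IP:   10111101.01101011.01011000.10000000
Mask: 11111111.11110000.00000000.00000000
AND operation:
Net:  10111101.01100000.00000000.00000000
Network: 189.96.0.0/12


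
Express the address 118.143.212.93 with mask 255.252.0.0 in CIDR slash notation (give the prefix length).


Binary: 11111111.11111100.00000000.00000000
Count leading 1s
Prefix: /14


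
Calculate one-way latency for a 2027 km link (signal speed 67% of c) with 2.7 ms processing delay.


Speed = 0.67 * 3e5 km/s = 201000 km/s
Propagation delay = 2027 / 201000 = 0.0101 s = 10.0846 ms
Processing delay = 2.7 ms
Total one-way latency = 12.7846 ms


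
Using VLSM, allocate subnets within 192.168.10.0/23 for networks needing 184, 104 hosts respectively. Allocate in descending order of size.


184 hosts -> /24 (254 usable): 192.168.10.0/24
104 hosts -> /25 (126 usable): 192.168.11.0/25
Allocation: 192.168.10.0/24 (184 hosts, 254 usable); 192.168.11.0/25 (104 hosts, 126 usable)


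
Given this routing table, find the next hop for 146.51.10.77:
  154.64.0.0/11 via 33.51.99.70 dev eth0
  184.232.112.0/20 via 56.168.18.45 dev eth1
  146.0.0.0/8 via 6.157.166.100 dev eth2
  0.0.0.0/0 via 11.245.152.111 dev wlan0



Longest prefix match for 146.51.10.77:
  /11 154.64.0.0: no
  /20 184.232.112.0: no
  /8 146.0.0.0: MATCH
  /0 0.0.0.0: MATCH
Selected: next-hop 6.157.166.100 via eth2 (matched /8)


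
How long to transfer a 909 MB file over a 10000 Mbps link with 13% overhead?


Effective throughput = 10000 * (1 - 13/100) = 8700 Mbps
File size in Mb = 909 * 8 = 7272 Mb
Time = 7272 / 8700
Time = 0.8359 seconds


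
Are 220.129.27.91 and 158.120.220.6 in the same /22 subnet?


Mask: 255.255.252.0
220.129.27.91 AND mask = 220.129.24.0
158.120.220.6 AND mask = 158.120.220.0
No, different subnets (220.129.24.0 vs 158.120.220.0)


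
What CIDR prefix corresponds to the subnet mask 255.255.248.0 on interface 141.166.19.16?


Binary: 11111111.11111111.11111000.00000000
Count leading 1s
Prefix: /21


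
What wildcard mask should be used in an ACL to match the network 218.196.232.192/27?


Subnet mask: 255.255.255.224
Wildcard = 255.255.255.255 - subnet mask
255 - 255 = 0
255 - 255 = 0
255 - 255 = 0
255 - 224 = 31
Wildcard: 0.0.0.31


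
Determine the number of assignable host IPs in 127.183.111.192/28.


Host bits = 32 - 28 = 4
Total addresses = 2^4 = 16
Usable = total - 2 (network and broadcast)
Usable hosts: 14


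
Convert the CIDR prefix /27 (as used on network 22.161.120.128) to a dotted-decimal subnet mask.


/27 means 27 network bits, 5 host bits
Binary: 11111111111111111111111111100000
Mask: 255.255.255.224


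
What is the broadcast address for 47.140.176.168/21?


Network: 47.140.176.0/21
Host bits = 11
Set all host bits to 1:
Broadcast: 47.140.183.255


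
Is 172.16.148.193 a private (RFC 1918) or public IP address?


RFC 1918 private ranges:
  10.0.0.0/8 (10.0.0.0 - 10.255.255.255)
  172.16.0.0/12 (172.16.0.0 - 172.31.255.255)
  192.168.0.0/16 (192.168.0.0 - 192.168.255.255)
Private (in 172.16.0.0/12)


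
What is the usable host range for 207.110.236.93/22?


Network: 207.110.236.0
Broadcast: 207.110.239.255
First usable = network + 1
Last usable = broadcast - 1
Range: 207.110.236.1 to 207.110.239.254


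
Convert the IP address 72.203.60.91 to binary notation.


72 = 01001000
203 = 11001011
60 = 00111100
91 = 01011011
Binary: 01001000.11001011.00111100.01011011


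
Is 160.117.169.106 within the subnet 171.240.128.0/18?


Subnet network: 171.240.128.0
Test IP AND mask: 160.117.128.0
No, 160.117.169.106 is not in 171.240.128.0/18


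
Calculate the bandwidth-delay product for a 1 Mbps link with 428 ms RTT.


BDP = bandwidth * RTT
= 1 Mbps * 428 ms
= 1 * 1e6 * 428 / 1000 bits
= 428000 bits
= 53500 bytes
= 52.2461 KB
BDP = 428000 bits (53500 bytes)


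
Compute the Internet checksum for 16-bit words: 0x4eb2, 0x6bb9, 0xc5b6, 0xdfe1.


Sum all words (with carry folding):
+ 0x4eb2 = 0x4eb2
+ 0x6bb9 = 0xba6b
+ 0xc5b6 = 0x8022
+ 0xdfe1 = 0x6004
One's complement: ~0x6004
Checksum = 0x9ffb


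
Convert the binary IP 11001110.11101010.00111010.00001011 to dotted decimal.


11001110 = 206
11101010 = 234
00111010 = 58
00001011 = 11
IP: 206.234.58.11


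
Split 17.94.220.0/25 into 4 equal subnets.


New prefix = 25 + 2 = 27
Each subnet has 32 addresses
  17.94.220.0/27
  17.94.220.32/27
  17.94.220.64/27
  17.94.220.96/27
Subnets: 17.94.220.0/27, 17.94.220.32/27, 17.94.220.64/27, 17.94.220.96/27


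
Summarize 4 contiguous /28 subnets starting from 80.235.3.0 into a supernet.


Original prefix: /28
Number of subnets: 4 = 2^2
New prefix = 28 - 2 = 26
Supernet: 80.235.3.0/26


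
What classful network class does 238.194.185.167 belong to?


First octet: 238
Binary: 11101110
1110xxxx -> Class D (224-239)
Class D (multicast), default mask N/A


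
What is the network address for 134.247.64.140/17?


IP:   10000110.11110111.01000000.10001100
Mask: 11111111.11111111.10000000.00000000
AND operation:
Net:  10000110.11110111.00000000.00000000
Network: 134.247.0.0/17


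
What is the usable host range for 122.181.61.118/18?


Network: 122.181.0.0
Broadcast: 122.181.63.255
First usable = network + 1
Last usable = broadcast - 1
Range: 122.181.0.1 to 122.181.63.254


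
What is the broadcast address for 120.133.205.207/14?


Network: 120.132.0.0/14
Host bits = 18
Set all host bits to 1:
Broadcast: 120.135.255.255


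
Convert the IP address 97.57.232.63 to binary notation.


97 = 01100001
57 = 00111001
232 = 11101000
63 = 00111111
Binary: 01100001.00111001.11101000.00111111


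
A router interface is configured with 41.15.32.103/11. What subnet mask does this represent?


/11 means 11 network bits, 21 host bits
Binary: 11111111111000000000000000000000
Mask: 255.224.0.0


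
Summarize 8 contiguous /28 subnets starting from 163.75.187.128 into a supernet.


Original prefix: /28
Number of subnets: 8 = 2^3
New prefix = 28 - 3 = 25
Supernet: 163.75.187.128/25


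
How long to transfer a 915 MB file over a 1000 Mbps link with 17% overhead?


Effective throughput = 1000 * (1 - 17/100) = 830 Mbps
File size in Mb = 915 * 8 = 7320 Mb
Time = 7320 / 830
Time = 8.8193 seconds


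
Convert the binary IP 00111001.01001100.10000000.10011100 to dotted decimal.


00111001 = 57
01001100 = 76
10000000 = 128
10011100 = 156
IP: 57.76.128.156


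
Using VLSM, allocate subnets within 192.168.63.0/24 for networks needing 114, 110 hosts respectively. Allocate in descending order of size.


114 hosts -> /25 (126 usable): 192.168.63.0/25
110 hosts -> /25 (126 usable): 192.168.63.128/25
Allocation: 192.168.63.0/25 (114 hosts, 126 usable); 192.168.63.128/25 (110 hosts, 126 usable)


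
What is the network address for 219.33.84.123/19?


IP:   11011011.00100001.01010100.01111011
Mask: 11111111.11111111.11100000.00000000
AND operation:
Net:  11011011.00100001.01000000.00000000
Network: 219.33.64.0/19


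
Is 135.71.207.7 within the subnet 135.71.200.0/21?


Subnet network: 135.71.200.0
Test IP AND mask: 135.71.200.0
Yes, 135.71.207.7 is in 135.71.200.0/21


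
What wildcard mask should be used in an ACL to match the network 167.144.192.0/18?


Subnet mask: 255.255.192.0
Wildcard = 255.255.255.255 - subnet mask
255 - 255 = 0
255 - 255 = 0
255 - 192 = 63
255 - 0 = 255
Wildcard: 0.0.63.255


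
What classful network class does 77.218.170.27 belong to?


First octet: 77
Binary: 01001101
0xxxxxxx -> Class A (1-126)
Class A, default mask 255.0.0.0 (/8)


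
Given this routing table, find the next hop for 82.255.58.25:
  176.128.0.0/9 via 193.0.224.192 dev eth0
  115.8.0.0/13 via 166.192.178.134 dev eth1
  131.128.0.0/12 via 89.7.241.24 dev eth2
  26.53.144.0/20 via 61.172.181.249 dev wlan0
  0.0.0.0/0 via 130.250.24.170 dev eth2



Longest prefix match for 82.255.58.25:
  /9 176.128.0.0: no
  /13 115.8.0.0: no
  /12 131.128.0.0: no
  /20 26.53.144.0: no
  /0 0.0.0.0: MATCH
Selected: next-hop 130.250.24.170 via eth2 (matched /0)


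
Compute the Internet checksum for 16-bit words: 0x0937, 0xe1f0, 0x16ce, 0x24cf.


Sum all words (with carry folding):
+ 0x0937 = 0x0937
+ 0xe1f0 = 0xeb27
+ 0x16ce = 0x01f6
+ 0x24cf = 0x26c5
One's complement: ~0x26c5
Checksum = 0xd93a


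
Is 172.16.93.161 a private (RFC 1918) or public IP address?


RFC 1918 private ranges:
  10.0.0.0/8 (10.0.0.0 - 10.255.255.255)
  172.16.0.0/12 (172.16.0.0 - 172.31.255.255)
  192.168.0.0/16 (192.168.0.0 - 192.168.255.255)
Private (in 172.16.0.0/12)


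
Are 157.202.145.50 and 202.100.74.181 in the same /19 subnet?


Mask: 255.255.224.0
157.202.145.50 AND mask = 157.202.128.0
202.100.74.181 AND mask = 202.100.64.0
No, different subnets (157.202.128.0 vs 202.100.64.0)


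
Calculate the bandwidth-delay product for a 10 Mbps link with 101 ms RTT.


BDP = bandwidth * RTT
= 10 Mbps * 101 ms
= 10 * 1e6 * 101 / 1000 bits
= 1010000 bits
= 126250 bytes
= 123.291 KB
BDP = 1010000 bits (126250 bytes)


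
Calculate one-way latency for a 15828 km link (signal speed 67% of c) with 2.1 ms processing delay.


Speed = 0.67 * 3e5 km/s = 201000 km/s
Propagation delay = 15828 / 201000 = 0.0787 s = 78.7463 ms
Processing delay = 2.1 ms
Total one-way latency = 80.8463 ms


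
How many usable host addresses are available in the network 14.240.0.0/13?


Host bits = 32 - 13 = 19
Total addresses = 2^19 = 524288
Usable = total - 2 (network and broadcast)
Usable hosts: 524286


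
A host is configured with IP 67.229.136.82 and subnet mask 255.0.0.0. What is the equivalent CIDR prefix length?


Binary: 11111111.00000000.00000000.00000000
Count leading 1s
Prefix: /8


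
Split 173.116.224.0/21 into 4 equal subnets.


New prefix = 21 + 2 = 23
Each subnet has 512 addresses
  173.116.224.0/23
  173.116.226.0/23
  173.116.228.0/23
  173.116.230.0/23
Subnets: 173.116.224.0/23, 173.116.226.0/23, 173.116.228.0/23, 173.116.230.0/23


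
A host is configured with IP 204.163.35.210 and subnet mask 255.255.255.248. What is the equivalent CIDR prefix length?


Binary: 11111111.11111111.11111111.11111000
Count leading 1s
Prefix: /29


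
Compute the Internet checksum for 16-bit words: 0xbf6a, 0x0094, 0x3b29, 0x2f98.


Sum all words (with carry folding):
+ 0xbf6a = 0xbf6a
+ 0x0094 = 0xbffe
+ 0x3b29 = 0xfb27
+ 0x2f98 = 0x2ac0
One's complement: ~0x2ac0
Checksum = 0xd53f


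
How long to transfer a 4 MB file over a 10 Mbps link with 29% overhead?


Effective throughput = 10 * (1 - 29/100) = 7.1 Mbps
File size in Mb = 4 * 8 = 32 Mb
Time = 32 / 7.1
Time = 4.507 seconds


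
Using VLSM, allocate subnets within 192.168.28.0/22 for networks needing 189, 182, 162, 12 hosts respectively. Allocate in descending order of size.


189 hosts -> /24 (254 usable): 192.168.28.0/24
182 hosts -> /24 (254 usable): 192.168.29.0/24
162 hosts -> /24 (254 usable): 192.168.30.0/24
12 hosts -> /28 (14 usable): 192.168.31.0/28
Allocation: 192.168.28.0/24 (189 hosts, 254 usable); 192.168.29.0/24 (182 hosts, 254 usable); 192.168.30.0/24 (162 hosts, 254 usable); 192.168.31.0/28 (12 hosts, 14 usable)


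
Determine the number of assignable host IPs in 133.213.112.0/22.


Host bits = 32 - 22 = 10
Total addresses = 2^10 = 1024
Usable = total - 2 (network and broadcast)
Usable hosts: 1022


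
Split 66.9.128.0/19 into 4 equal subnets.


New prefix = 19 + 2 = 21
Each subnet has 2048 addresses
  66.9.128.0/21
  66.9.136.0/21
  66.9.144.0/21
  66.9.152.0/21
Subnets: 66.9.128.0/21, 66.9.136.0/21, 66.9.144.0/21, 66.9.152.0/21


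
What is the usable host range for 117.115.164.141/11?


Network: 117.96.0.0
Broadcast: 117.127.255.255
First usable = network + 1
Last usable = broadcast - 1
Range: 117.96.0.1 to 117.127.255.254


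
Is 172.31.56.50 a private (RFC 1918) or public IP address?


RFC 1918 private ranges:
  10.0.0.0/8 (10.0.0.0 - 10.255.255.255)
  172.16.0.0/12 (172.16.0.0 - 172.31.255.255)
  192.168.0.0/16 (192.168.0.0 - 192.168.255.255)
Private (in 172.16.0.0/12)


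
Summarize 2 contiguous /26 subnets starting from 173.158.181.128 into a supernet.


Original prefix: /26
Number of subnets: 2 = 2^1
New prefix = 26 - 1 = 25
Supernet: 173.158.181.128/25


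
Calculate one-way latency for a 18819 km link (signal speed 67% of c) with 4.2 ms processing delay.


Speed = 0.67 * 3e5 km/s = 201000 km/s
Propagation delay = 18819 / 201000 = 0.0936 s = 93.6269 ms
Processing delay = 4.2 ms
Total one-way latency = 97.8269 ms


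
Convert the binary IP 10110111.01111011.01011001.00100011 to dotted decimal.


10110111 = 183
01111011 = 123
01011001 = 89
00100011 = 35
IP: 183.123.89.35


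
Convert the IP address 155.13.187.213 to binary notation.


155 = 10011011
13 = 00001101
187 = 10111011
213 = 11010101
Binary: 10011011.00001101.10111011.11010101
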